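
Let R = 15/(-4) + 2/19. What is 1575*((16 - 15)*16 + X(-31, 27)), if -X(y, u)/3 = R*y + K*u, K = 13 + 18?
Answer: -339225075/76 ≈ -4.4635e+6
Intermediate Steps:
K = 31
R = -277/76 (R = 15*(-¼) + 2*(1/19) = -15/4 + 2/19 = -277/76 ≈ -3.6447)
X(y, u) = -93*u + 831*y/76 (X(y, u) = -3*(-277*y/76 + 31*u) = -3*(31*u - 277*y/76) = -93*u + 831*y/76)
1575*((16 - 15)*16 + X(-31, 27)) = 1575*((16 - 15)*16 + (-93*27 + (831/76)*(-31))) = 1575*(1*16 + (-2511 - 25761/76)) = 1575*(16 - 216597/76) = 1575*(-215381/76) = -339225075/76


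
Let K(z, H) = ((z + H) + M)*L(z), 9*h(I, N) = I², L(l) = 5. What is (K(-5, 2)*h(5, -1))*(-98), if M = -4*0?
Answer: 12250/3 ≈ 4083.3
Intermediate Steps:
M = 0
h(I, N) = I²/9
K(z, H) = 5*H + 5*z (K(z, H) = ((z + H) + 0)*5 = ((H + z) + 0)*5 = (H + z)*5 = 5*H + 5*z)
(K(-5, 2)*h(5, -1))*(-98) = ((5*2 + 5*(-5))*((⅑)*5²))*(-98) = ((10 - 25)*((⅑)*25))*(-98) = -15*25/9*(-98) = -125/3*(-98) = 12250/3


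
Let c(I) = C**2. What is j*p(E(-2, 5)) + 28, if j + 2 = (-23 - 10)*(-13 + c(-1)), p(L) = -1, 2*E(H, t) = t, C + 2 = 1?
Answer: -366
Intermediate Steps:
C = -1 (C = -2 + 1 = -1)
E(H, t) = t/2
c(I) = 1 (c(I) = (-1)**2 = 1)
j = 394 (j = -2 + (-23 - 10)*(-13 + 1) = -2 - 33*(-12) = -2 + 396 = 394)
j*p(E(-2, 5)) + 28 = 394*(-1) + 28 = -394 + 28 = -366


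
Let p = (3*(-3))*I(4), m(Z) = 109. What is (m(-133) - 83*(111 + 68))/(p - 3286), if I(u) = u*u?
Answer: 7374/1715 ≈ 4.2997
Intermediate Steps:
I(u) = u²
p = -144 (p = (3*(-3))*4² = -9*16 = -144)
(m(-133) - 83*(111 + 68))/(p - 3286) = (109 - 83*(111 + 68))/(-144 - 3286) = (109 - 83*179)/(-3430) = (109 - 14857)*(-1/3430) = -14748*(-1/3430) = 7374/1715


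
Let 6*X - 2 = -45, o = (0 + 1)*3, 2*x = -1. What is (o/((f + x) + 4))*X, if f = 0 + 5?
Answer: -43/17 ≈ -2.5294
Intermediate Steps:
x = -½ (x = (½)*(-1) = -½ ≈ -0.50000)
o = 3 (o = 1*3 = 3)
f = 5
X = -43/6 (X = ⅓ + (⅙)*(-45) = ⅓ - 15/2 = -43/6 ≈ -7.1667)
(o/((f + x) + 4))*X = (3/((5 - ½) + 4))*(-43/6) = (3/(9/2 + 4))*(-43/6) = (3/(17/2))*(-43/6) = (3*(2/17))*(-43/6) = (6/17)*(-43/6) = -43/17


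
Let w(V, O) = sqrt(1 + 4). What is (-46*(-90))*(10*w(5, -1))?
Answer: 41400*sqrt(5) ≈ 92573.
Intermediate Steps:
w(V, O) = sqrt(5)
(-46*(-90))*(10*w(5, -1)) = (-46*(-90))*(10*sqrt(5)) = 4140*(10*sqrt(5)) = 41400*sqrt(5)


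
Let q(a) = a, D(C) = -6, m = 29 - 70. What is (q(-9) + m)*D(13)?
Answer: 300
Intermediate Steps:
m = -41
(q(-9) + m)*D(13) = (-9 - 41)*(-6) = -50*(-6) = 300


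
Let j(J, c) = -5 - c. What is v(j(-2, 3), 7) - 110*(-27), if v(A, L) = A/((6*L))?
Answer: 62366/21 ≈ 2969.8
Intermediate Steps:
v(A, L) = A/(6*L) (v(A, L) = A*(1/(6*L)) = A/(6*L))
v(j(-2, 3), 7) - 110*(-27) = (⅙)*(-5 - 1*3)/7 - 110*(-27) = (⅙)*(-5 - 3)*(⅐) + 2970 = (⅙)*(-8)*(⅐) + 2970 = -4/21 + 2970 = 62366/21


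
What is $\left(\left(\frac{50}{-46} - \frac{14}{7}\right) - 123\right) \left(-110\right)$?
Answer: $\frac{319000}{23} \approx 13870.0$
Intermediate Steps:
$\left(\left(\frac{50}{-46} - \frac{14}{7}\right) - 123\right) \left(-110\right) = \left(\left(50 \left(- \frac{1}{46}\right) - 2\right) - 123\right) \left(-110\right) = \left(\left(- \frac{25}{23} - 2\right) - 123\right) \left(-110\right) = \left(- \frac{71}{23} - 123\right) \left(-110\right) = \left(- \frac{2900}{23}\right) \left(-110\right) = \frac{319000}{23}$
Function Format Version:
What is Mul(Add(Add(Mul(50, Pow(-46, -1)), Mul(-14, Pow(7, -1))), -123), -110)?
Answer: Rational(319000, 23) ≈ 13870.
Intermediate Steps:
Mul(Add(Add(Mul(50, Pow(-46, -1)), Mul(-14, Pow(7, -1))), -123), -110) = Mul(Add(Add(Mul(50, Rational(-1, 46)), Mul(-14, Rational(1, 7))), -123), -110) = Mul(Add(Add(Rational(-25, 23), -2), -123), -110) = Mul(Add(Rational(-71, 23), -123), -110) = Mul(Rational(-2900, 23), -110) = Rational(319000, 23)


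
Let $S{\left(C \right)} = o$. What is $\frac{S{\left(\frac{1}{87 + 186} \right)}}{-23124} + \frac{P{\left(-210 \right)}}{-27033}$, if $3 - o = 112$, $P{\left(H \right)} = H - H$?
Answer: $\frac{109}{23124} \approx 0.0047137$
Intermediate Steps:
$P{\left(H \right)} = 0$
$o = -109$ ($o = 3 - 112 = -109$)
$S{\left(C \right)} = -109$
$\frac{S{\left(\frac{1}{87 + 186} \right)}}{-23124} + \frac{P{\left(-210 \right)}}{-27033} = - \frac{109}{-23124} + \frac{0}{-27033} = \left(-109\right) \left(- \frac{1}{23124}\right) + 0 \left(- \frac{1}{27033}\right) = \frac{109}{23124} + 0 = \frac{109}{23124}$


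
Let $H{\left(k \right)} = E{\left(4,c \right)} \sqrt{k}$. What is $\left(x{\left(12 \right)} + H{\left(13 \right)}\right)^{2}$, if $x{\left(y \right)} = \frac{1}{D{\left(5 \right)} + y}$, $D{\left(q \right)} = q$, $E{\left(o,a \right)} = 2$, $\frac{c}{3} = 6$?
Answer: $\frac{15029}{289} + \frac{4 \sqrt{13}}{17} \approx 52.852$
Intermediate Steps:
$c = 18$ ($c = 3 \cdot 6 = 18$)
$x{\left(y \right)} = \frac{1}{5 + y}$
$H{\left(k \right)} = 2 \sqrt{k}$
$\left(x{\left(12 \right)} + H{\left(13 \right)}\right)^{2} = \left(\frac{1}{5 + 12} + 2 \sqrt{13}\right)^{2} = \left(\frac{1}{17} + 2 \sqrt{13}\right)^{2}$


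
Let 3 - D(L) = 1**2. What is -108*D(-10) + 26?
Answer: -190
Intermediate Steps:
D(L) = 2 (D(L) = 3 - 1*1**2 = 3 - 1*1 = 3 - 1 = 2)
-108*D(-10) + 26 = -108*2 + 26 = -216 + 26 = -190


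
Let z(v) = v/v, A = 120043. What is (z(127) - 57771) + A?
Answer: 62273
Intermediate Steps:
z(v) = 1
(z(127) - 57771) + A = (1 - 57771) + 120043 = -57770 + 120043 = 62273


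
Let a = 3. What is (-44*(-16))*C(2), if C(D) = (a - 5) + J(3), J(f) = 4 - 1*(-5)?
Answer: 4928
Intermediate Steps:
J(f) = 9 (J(f) = 4 + 5 = 9)
C(D) = 7 (C(D) = (3 - 5) + 9 = -2 + 9 = 7)
(-44*(-16))*C(2) = -44*(-16)*7 = 704*7 = 4928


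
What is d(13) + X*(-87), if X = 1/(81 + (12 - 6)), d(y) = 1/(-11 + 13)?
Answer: -1/2 ≈ -0.50000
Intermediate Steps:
d(y) = 1/2
X = 1/87 (X = 1/(81 + 6) = 1/87 ≈ 0.011494)
d(13) + X*(-87) = 1/2 + (1/87)*(-87) = 1/2 - 1 = -1/2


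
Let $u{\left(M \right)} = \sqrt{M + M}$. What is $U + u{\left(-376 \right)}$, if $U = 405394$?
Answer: $405394 + 4 i \sqrt{47} \approx 4.0539 \cdot 10^{5} + 27.423 i$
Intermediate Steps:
$u{\left(M \right)} = \sqrt{2} \sqrt{M}$ ($u{\left(M \right)} = \sqrt{2 M} = \sqrt{2} \sqrt{M}$)
$U + u{\left(-376 \right)} = 405394 + \sqrt{2} \sqrt{-376} = 405394 + \sqrt{2} \cdot 2 i \sqrt{94} = 405394 + 4 i \sqrt{47}$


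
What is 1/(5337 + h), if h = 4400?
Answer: 1/9737 ≈ 0.00010270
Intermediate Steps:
1/(5337 + h) = 1/(5337 + 4400) = 1/9737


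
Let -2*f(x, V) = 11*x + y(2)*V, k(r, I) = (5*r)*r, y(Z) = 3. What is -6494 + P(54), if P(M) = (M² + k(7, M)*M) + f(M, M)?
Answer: 9274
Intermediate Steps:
k(r, I) = 5*r²
f(x, V) = -11*x/2 - 3*V/2 (f(x, V) = -(11*x + 3*V)/2 = -(3*V + 11*x)/2 = -11*x/2 - 3*V/2)
P(M) = M² + 238*M (P(M) = (M² + (5*7²)*M) + (-11*M/2 - 3*M/2) = (M² + (5*49)*M) - 7*M = (M² + 245*M) - 7*M = M² + 238*M)
-6494 + P(54) = -6494 + 54*(238 + 54) = -6494 + 54*292 = -6494 + 15768 = 9274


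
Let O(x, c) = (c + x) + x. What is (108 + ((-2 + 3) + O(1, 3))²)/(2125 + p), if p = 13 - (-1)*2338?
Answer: 12/373 ≈ 0.032172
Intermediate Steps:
O(x, c) = c + 2*x
p = 2351 (p = 13 - 1*(-2338) = 13 + 2338 = 2351)
(108 + ((-2 + 3) + O(1, 3))²)/(2125 + p) = (108 + ((-2 + 3) + (3 + 2*1))²)/(2125 + 2351) = (108 + (1 + (3 + 2))²)/4476 = (108 + (1 + 5)²)*(1/4476) = (108 + 6²)*(1/4476) = (108 + 36)*(1/4476) = 144*(1/4476) = 12/373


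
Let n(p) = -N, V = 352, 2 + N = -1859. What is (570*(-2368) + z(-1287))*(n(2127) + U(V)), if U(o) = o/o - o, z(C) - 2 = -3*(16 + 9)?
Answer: -2038247830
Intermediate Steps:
N = -1861 (N = -2 - 1859 = -1861)
z(C) = -73 (z(C) = 2 - 3*(16 + 9) = 2 - 3*25 = 2 - 75 = -73)
U(o) = 1 - o
n(p) = 1861 (n(p) = -1*(-1861) = 1861)
(570*(-2368) + z(-1287))*(n(2127) + U(V)) = (570*(-2368) - 73)*(1861 + (1 - 1*352)) = (-1349760 - 73)*(1861 + (1 - 352)) = -1349833*(1861 - 351) = -1349833*1510 = -2038247830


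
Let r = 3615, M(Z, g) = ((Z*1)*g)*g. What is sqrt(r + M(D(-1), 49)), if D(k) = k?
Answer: sqrt(1214) ≈ 34.843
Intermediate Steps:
M(Z, g) = Z*g**2 (M(Z, g) = (Z*g)*g = Z*g**2)
sqrt(r + M(D(-1), 49)) = sqrt(3615 - 1*49**2) = sqrt(3615 - 1*2401) = sqrt(3615 - 2401) = sqrt(1214)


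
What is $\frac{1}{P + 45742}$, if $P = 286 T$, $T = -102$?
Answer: $\frac{1}{16570} \approx 6.035 \cdot 10^{-5}$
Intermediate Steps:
$P = -29172$ ($P = 286 \left(-102\right) = -29172$)
$\frac{1}{P + 45742} = \frac{1}{-29172 + 45742} = \frac{1}{16570}$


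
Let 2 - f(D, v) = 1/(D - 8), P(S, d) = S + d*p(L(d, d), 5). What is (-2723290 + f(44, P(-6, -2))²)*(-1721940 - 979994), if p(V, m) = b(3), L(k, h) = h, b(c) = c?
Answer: 4768074287948633/648 ≈ 7.3581e+12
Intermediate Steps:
p(V, m) = 3
P(S, d) = S + 3*d (P(S, d) = S + d*3 = S + 3*d)
f(D, v) = 2 - 1/(-8 + D) (f(D, v) = 2 - 1/(D - 8) = 2 - 1/(-8 + D))
(-2723290 + f(44, P(-6, -2))²)*(-1721940 - 979994) = (-2723290 + ((-17 + 2*44)/(-8 + 44))²)*(-1721940 - 979994) = (-2723290 + ((-17 + 88)/36)²)*(-2701934) = (-2723290 + ((1/36)*71)²)*(-2701934) = (-2723290 + (71/36)²)*(-2701934) = (-2723290 + 5041/1296)*(-2701934) = -3529378799/1296*(-2701934) = 4768074287948633/648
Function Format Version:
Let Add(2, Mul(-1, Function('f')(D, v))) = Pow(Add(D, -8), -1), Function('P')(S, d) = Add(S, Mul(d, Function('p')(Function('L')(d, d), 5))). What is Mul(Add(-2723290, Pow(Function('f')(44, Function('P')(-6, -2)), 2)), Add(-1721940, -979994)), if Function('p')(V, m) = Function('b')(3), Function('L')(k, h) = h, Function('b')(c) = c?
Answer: Rational(4768074287948633, 648) ≈ 7.3581e+12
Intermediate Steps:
Function('p')(V, m) = 3
Function('P')(S, d) = Add(S, Mul(3, d)) (Function('P')(S, d) = Add(S, Mul(d, 3)) = Add(S, Mul(3, d)))
Function('f')(D, v) = Add(2, Mul(-1, Pow(Add(-8, D), -1))) (Function('f')(D, v) = Add(2, Mul(-1, Pow(Add(D, -8), -1))) = Add(2, Mul(-1, Pow(Add(-8, D), -1))))
Mul(Add(-2723290, Pow(Function('f')(44, Function('P')(-6, -2)), 2)), Add(-1721940, -979994)) = Mul(Add(-2723290, Pow(Mul(Pow(Add(-8, 44), -1), Add(-17, Mul(2, 44))), 2)), Add(-1721940, -979994)) = Mul(Add(-2723290, Pow(Mul(Pow(36, -1), Add(-17, 88)), 2)), -2701934) = Mul(Add(-2723290, Pow(Mul(Rational(1, 36), 71), 2)), -2701934) = Mul(Add(-2723290, Pow(Rational(71, 36), 2)), -2701934) = Mul(Add(-2723290, Rational(5041, 1296)), -2701934) = Mul(Rational(-3529378799, 1296), -2701934) = Rational(4768074287948633, 648)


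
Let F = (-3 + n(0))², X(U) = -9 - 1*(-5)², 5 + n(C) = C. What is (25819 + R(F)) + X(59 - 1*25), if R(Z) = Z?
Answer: 25849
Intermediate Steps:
n(C) = -5 + C
X(U) = -34 (X(U) = -9 - 1*25 = -9 - 25 = -34)
F = 64 (F = (-3 + (-5 + 0))² = (-3 - 5)² = (-8)² = 64)
(25819 + R(F)) + X(59 - 1*25) = (25819 + 64) - 34 = 25883 - 34 = 25849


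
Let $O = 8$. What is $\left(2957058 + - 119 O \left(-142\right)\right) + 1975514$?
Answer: $5067756$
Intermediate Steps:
$\left(2957058 + - 119 O \left(-142\right)\right) + 1975514 = \left(2957058 + \left(-119\right) 8 \left(-142\right)\right) + 1975514 = \left(2957058 - -135184\right) + 1975514 = \left(2957058 + 135184\right) + 1975514 = 3092242 + 1975514 = 5067756$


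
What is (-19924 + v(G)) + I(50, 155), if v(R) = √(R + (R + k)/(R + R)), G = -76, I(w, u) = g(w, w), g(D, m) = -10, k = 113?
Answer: -19934 + I*√440382/76 ≈ -19934.0 + 8.7318*I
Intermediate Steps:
I(w, u) = -10
v(R) = √(R + (113 + R)/(2*R)) (v(R) = √(R + (R + 113)/(R + R)) = √(R + (113 + R)/((2*R))) = √(R + (113 + R)*(1/(2*R))) = √(R + (113 + R)/(2*R)))
(-19924 + v(G)) + I(50, 155) = (-19924 + √(2 + 4*(-76) + 226/(-76))/2) - 10 = (-19924 + √(2 - 304 + 226*(-1/76))/2) - 10 = (-19924 + √(2 - 304 - 113/38)/2) - 10 = (-19924 + √(-11589/38)/2) - 10 = (-19924 + (I*√440382/38)/2) - 10 = (-19924 + I*√440382/76) - 10 = -19934 + I*√440382/76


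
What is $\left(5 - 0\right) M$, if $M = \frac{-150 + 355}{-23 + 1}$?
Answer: $- \frac{1025}{22} \approx -46.591$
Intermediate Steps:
$M = - \frac{205}{22}$ ($M = \frac{205}{-22} = 205 \left(- \frac{1}{22}\right) = - \frac{205}{22} \approx -9.3182$)
$\left(5 - 0\right) M = \left(5 - 0\right) \left(- \frac{205}{22}\right) = \left(5 + 0\right) \left(- \frac{205}{22}\right) = 5 \left(- \frac{205}{22}\right) = - \frac{1025}{22}$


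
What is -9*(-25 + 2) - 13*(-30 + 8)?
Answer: 493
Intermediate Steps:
-9*(-25 + 2) - 13*(-30 + 8) = -9*(-23) - 13*(-22) = 207 - 1*(-286) = 207 + 286 = 493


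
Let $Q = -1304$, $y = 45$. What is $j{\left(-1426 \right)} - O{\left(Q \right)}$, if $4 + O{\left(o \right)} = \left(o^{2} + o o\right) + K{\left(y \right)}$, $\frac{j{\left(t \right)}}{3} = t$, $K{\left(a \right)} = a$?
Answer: $-3405151$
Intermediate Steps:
$j{\left(t \right)} = 3 t$
$O{\left(o \right)} = 41 + 2 o^{2}$ ($O{\left(o \right)} = -4 + \left(\left(o^{2} + o o\right) + 45\right) = -4 + \left(\left(o^{2} + o^{2}\right) + 45\right) = -4 + \left(2 o^{2} + 45\right) = -4 + \left(45 + 2 o^{2}\right) = 41 + 2 o^{2}$)
$j{\left(-1426 \right)} - O{\left(Q \right)} = 3 \left(-1426\right) - \left(41 + 2 \left(-1304\right)^{2}\right) = -4278 - \left(41 + 2 \cdot 1700416\right) = -4278 - \left(41 + 3400832\right) = -4278 - 3400873 = -3405151$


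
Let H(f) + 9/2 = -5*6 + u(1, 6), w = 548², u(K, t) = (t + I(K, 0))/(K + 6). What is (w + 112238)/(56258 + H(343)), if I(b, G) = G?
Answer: 5775588/787141 ≈ 7.3374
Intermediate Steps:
u(K, t) = t/(6 + K) (u(K, t) = (t + 0)/(K + 6) = t/(6 + K))
w = 300304
H(f) = -471/14 (H(f) = -9/2 + (-5*6 + 6/(6 + 1)) = -9/2 + (-30 + 6/7) = -9/2 - 204/7 = -471/14)
(w + 112238)/(56258 + H(343)) = (300304 + 112238)/(56258 - 471/14) = 412542/(787141/14) = 412542*(14/787141) = 5775588/787141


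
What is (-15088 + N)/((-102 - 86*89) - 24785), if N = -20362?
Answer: 35450/32541 ≈ 1.0894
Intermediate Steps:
(-15088 + N)/((-102 - 86*89) - 24785) = (-15088 - 20362)/((-102 - 86*89) - 24785) = -35450/((-102 - 7654) - 24785) = -35450/(-7756 - 24785) = -35450/(-32541) = -35450*(-1/32541) = 35450/32541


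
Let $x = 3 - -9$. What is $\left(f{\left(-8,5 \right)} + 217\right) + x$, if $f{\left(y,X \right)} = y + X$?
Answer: $226$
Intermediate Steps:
$f{\left(y,X \right)} = X + y$
$x = 12$ ($x = 3 + 9 = 12$)
$\left(f{\left(-8,5 \right)} + 217\right) + x = \left(\left(5 - 8\right) + 217\right) + 12 = \left(-3 + 217\right) + 12 = 214 + 12 = 226$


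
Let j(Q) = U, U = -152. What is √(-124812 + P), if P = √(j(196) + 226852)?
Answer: √(-124812 + 10*√2267) ≈ 352.61*I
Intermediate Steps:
j(Q) = -152
P = 10*√2267 (P = √(-152 + 226852) = √226700 = 10*√2267 ≈ 476.13)
√(-124812 + P) = √(-124812 + 10*√2267)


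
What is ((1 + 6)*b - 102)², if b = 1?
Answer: 9025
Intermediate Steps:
((1 + 6)*b - 102)² = ((1 + 6)*1 - 102)² = (7*1 - 102)² = (7 - 102)² = (-95)² = 9025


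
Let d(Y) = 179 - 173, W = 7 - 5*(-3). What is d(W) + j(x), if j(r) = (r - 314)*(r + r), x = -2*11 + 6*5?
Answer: -4890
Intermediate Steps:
W = 22 (W = 7 + 15 = 22)
x = 8 (x = -22 + 30 = 8)
d(Y) = 6
j(r) = 2*r*(-314 + r) (j(r) = (-314 + r)*(2*r) = 2*r*(-314 + r))
d(W) + j(x) = 6 + 2*8*(-314 + 8) = 6 + 2*8*(-306) = 6 - 4896 = -4890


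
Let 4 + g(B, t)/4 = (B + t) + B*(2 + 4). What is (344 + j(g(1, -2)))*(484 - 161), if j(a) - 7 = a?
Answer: 114665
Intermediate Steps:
g(B, t) = -16 + 4*t + 28*B (g(B, t) = -16 + 4*((B + t) + B*(2 + 4)) = -16 + 4*((B + t) + B*6) = -16 + 4*((B + t) + 6*B) = -16 + 4*(t + 7*B) = -16 + (4*t + 28*B) = -16 + 4*t + 28*B)
j(a) = 7 + a
(344 + j(g(1, -2)))*(484 - 161) = (344 + (7 + (-16 + 4*(-2) + 28*1)))*(484 - 161) = (344 + (7 + (-16 - 8 + 28)))*323 = (344 + (7 + 4))*323 = (344 + 11)*323 = 355*323 = 114665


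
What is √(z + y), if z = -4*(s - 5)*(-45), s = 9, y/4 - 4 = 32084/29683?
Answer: 4*√40767789837/29683 ≈ 27.209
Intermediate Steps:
y = 603264/29683 (y = 16 + 4*(32084/29683) = 16 + 128336/29683 = 603264/29683 ≈ 20.324)
z = 720 (z = -4*(9 - 5)*(-45) = -4*4*(-45) = -16*(-45) = 720)
√(z + y) = √(720 + 603264/29683) = √(21975024/29683) = 4*√40767789837/29683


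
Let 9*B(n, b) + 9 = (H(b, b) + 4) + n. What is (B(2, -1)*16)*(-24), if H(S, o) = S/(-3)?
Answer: 1024/9 ≈ 113.78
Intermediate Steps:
H(S, o) = -S/3 (H(S, o) = S*(-1/3) = -S/3)
B(n, b) = -5/9 - b/27 + n/9 (B(n, b) = -1 + ((-b/3 + 4) + n)/9 = -1 + ((4 - b/3) + n)/9 = -1 + (4 + n - b/3)/9 = -1 + (4/9 - b/27 + n/9) = -5/9 - b/27 + n/9)
(B(2, -1)*16)*(-24) = ((-5/9 - 1/27*(-1) + (1/9)*2)*16)*(-24) = ((-5/9 + 1/27 + 2/9)*16)*(-24) = -8/27*16*(-24) = -128/27*(-24) = 1024/9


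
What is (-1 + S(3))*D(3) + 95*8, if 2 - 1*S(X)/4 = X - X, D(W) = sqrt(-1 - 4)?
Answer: 760 + 7*I*sqrt(5) ≈ 760.0 + 15.652*I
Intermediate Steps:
D(W) = I*sqrt(5) (D(W) = sqrt(-5) = I*sqrt(5))
S(X) = 8 (S(X) = 8 - 4*(X - X) = 8 - 4*0 = 8 + 0 = 8)
(-1 + S(3))*D(3) + 95*8 = (-1 + 8)*(I*sqrt(5)) + 95*8 = 7*(I*sqrt(5)) + 760 = 7*I*sqrt(5) + 760 = 760 + 7*I*sqrt(5)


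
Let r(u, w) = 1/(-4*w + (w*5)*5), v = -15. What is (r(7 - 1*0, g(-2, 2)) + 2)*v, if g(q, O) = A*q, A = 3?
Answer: -1255/42 ≈ -29.881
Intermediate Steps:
g(q, O) = 3*q
r(u, w) = 1/(21*w) (r(u, w) = 1/(-4*w + (5*w)*5) = 1/(-4*w + 25*w) = 1/(21*w))
(r(7 - 1*0, g(-2, 2)) + 2)*v = (1/(21*((3*(-2)))) + 2)*(-15) = ((1/21)/(-6) + 2)*(-15) = ((1/21)*(-⅙) + 2)*(-15) = (-1/126 + 2)*(-15) = (251/126)*(-15) = -1255/42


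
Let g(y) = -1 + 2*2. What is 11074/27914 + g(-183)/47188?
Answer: 261321827/658602916 ≈ 0.39678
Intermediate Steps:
g(y) = 3 (g(y) = -1 + 4 = 3)
11074/27914 + g(-183)/47188 = 11074/27914 + 3/47188 = 11074*(1/27914) + 3*(1/47188) = 5537/13957 + 3/47188 = 261321827/658602916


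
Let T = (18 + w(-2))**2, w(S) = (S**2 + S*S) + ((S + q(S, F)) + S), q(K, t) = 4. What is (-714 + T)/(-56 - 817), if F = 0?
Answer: 38/873 ≈ 0.043528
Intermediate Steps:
w(S) = 4 + 2*S + 2*S**2 (w(S) = (S**2 + S*S) + ((S + 4) + S) = (S**2 + S**2) + ((4 + S) + S) = 2*S**2 + (4 + 2*S) = 4 + 2*S + 2*S**2)
T = 676 (T = (18 + (4 + 2*(-2) + 2*(-2)**2))**2 = (18 + (4 - 4 + 2*4))**2 = (18 + (4 - 4 + 8))**2 = (18 + 8)**2 = 26**2 = 676)
(-714 + T)/(-56 - 817) = (-714 + 676)/(-56 - 817) = -38/(-873) = -38*(-1/873) = 38/873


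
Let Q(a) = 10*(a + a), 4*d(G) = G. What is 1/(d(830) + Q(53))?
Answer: 2/2535 ≈ 0.00078896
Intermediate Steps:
d(G) = G/4
Q(a) = 20*a (Q(a) = 10*(2*a) = 20*a)
1/(d(830) + Q(53)) = 1/((¼)*830 + 20*53) = 1/(415/2 + 1060) = 1/(2535/2) = 2/2535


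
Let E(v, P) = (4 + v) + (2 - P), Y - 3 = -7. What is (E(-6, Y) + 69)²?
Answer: 5329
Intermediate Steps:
Y = -4 (Y = 3 - 7 = -4)
E(v, P) = 6 + v - P
(E(-6, Y) + 69)² = ((6 - 6 - 1*(-4)) + 69)² = ((6 - 6 + 4) + 69)² = (4 + 69)² = 73² = 5329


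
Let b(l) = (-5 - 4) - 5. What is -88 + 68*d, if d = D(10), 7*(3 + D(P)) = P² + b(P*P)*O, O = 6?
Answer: -956/7 ≈ -136.57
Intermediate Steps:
b(l) = -14 (b(l) = -9 - 5 = -14)
D(P) = -15 + P²/7 (D(P) = -3 + (P² - 14*6)/7 = -3 + (P² - 84)/7 = -3 + (-84 + P²)/7 = -3 + (-12 + P²/7) = -15 + P²/7)
d = -5/7 (d = -15 + (⅐)*10² = -15 + (⅐)*100 = -15 + 100/7 = -5/7 ≈ -0.71429)
-88 + 68*d = -88 + 68*(-5/7) = -88 - 340/7 = -956/7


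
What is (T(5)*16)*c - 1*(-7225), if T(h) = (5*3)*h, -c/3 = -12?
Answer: 50425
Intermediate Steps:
c = 36 (c = -3*(-12) = 36)
T(h) = 15*h
(T(5)*16)*c - 1*(-7225) = ((15*5)*16)*36 - 1*(-7225) = (75*16)*36 + 7225 = 1200*36 + 7225 = 43200 + 7225 = 50425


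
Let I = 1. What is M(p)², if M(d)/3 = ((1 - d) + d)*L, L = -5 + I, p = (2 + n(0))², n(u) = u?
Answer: 144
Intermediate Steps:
p = 4 (p = (2 + 0)² = 2² = 4)
L = -4 (L = -5 + 1 = -4)
M(d) = -12 (M(d) = 3*(((1 - d) + d)*(-4)) = 3*(1*(-4)) = 3*(-4) = -12)
M(p)² = (-12)² = 144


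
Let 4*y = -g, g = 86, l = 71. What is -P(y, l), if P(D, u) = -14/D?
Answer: -28/43 ≈ -0.65116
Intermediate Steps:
y = -43/2 (y = (-1*86)/4 = (1/4)*(-86) = -43/2 ≈ -21.500)
-P(y, l) = -(-14)/(-43/2) = -(-14)*(-2)/43 = -1*28/43 = -28/43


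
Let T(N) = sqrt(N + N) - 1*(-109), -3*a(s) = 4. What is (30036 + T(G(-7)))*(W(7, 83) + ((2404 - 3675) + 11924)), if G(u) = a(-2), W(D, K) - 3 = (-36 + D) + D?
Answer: 320561930 + 21268*I*sqrt(6)/3 ≈ 3.2056e+8 + 17365.0*I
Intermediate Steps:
a(s) = -4/3 (a(s) = -1/3*4 = -4/3)
W(D, K) = -33 + 2*D (W(D, K) = 3 + ((-36 + D) + D) = 3 + (-36 + 2*D) = -33 + 2*D)
G(u) = -4/3
T(N) = 109 + sqrt(2)*sqrt(N) (T(N) = sqrt(2*N) + 109 = sqrt(2)*sqrt(N) + 109 = 109 + sqrt(2)*sqrt(N))
(30036 + T(G(-7)))*(W(7, 83) + ((2404 - 3675) + 11924)) = (30036 + (109 + sqrt(2)*sqrt(-4/3)))*((-33 + 2*7) + ((2404 - 3675) + 11924)) = (30036 + (109 + sqrt(2)*(2*I*sqrt(3)/3)))*((-33 + 14) + (-1271 + 11924)) = (30036 + (109 + 2*I*sqrt(6)/3))*(-19 + 10653) = (30145 + 2*I*sqrt(6)/3)*10634 = 320561930 + 21268*I*sqrt(6)/3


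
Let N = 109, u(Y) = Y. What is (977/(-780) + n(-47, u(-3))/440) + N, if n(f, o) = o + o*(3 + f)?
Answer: 1853977/17160 ≈ 108.04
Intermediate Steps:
(977/(-780) + n(-47, u(-3))/440) + N = (977/(-780) - 3*(4 - 47)/440) + 109 = (977*(-1/780) - 3*(-43)*(1/440)) + 109 = (-977/780 + 129*(1/440)) + 109 = (-977/780 + 129/440) + 109 = -16463/17160 + 109 = 1853977/17160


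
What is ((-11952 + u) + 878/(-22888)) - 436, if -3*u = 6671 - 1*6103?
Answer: -431806325/34332 ≈ -12577.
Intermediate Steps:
u = -568/3 (u = -(6671 - 1*6103)/3 = -(6671 - 6103)/3 = -⅓*568 = -568/3 ≈ -189.33)
((-11952 + u) + 878/(-22888)) - 436 = ((-11952 - 568/3) + 878/(-22888)) - 436 = (-36424/3 + 878*(-1/22888)) - 436 = (-36424/3 - 439/11444) - 436 = -416837573/34332 - 436 = -431806325/34332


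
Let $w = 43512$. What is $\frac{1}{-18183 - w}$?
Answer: $- \frac{1}{61695} \approx -1.6209 \cdot 10^{-5}$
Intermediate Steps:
$\frac{1}{-18183 - w} = \frac{1}{-18183 - 43512} = \frac{1}{-61695} = - \frac{1}{61695}$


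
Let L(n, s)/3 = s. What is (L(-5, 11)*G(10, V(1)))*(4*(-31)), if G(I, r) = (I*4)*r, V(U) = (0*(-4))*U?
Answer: 0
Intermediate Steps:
L(n, s) = 3*s
V(U) = 0 (V(U) = 0*U = 0)
G(I, r) = 4*I*r (G(I, r) = (4*I)*r = 4*I*r)
(L(-5, 11)*G(10, V(1)))*(4*(-31)) = ((3*11)*(4*10*0))*(4*(-31)) = (33*0)*(-124) = 0*(-124) = 0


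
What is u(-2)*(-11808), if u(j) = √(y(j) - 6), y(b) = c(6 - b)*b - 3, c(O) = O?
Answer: -59040*I ≈ -59040.0*I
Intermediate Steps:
y(b) = -3 + b*(6 - b) (y(b) = (6 - b)*b - 3 = b*(6 - b) - 3 = -3 + b*(6 - b))
u(j) = √(-9 - j*(-6 + j)) (u(j) = √((-3 - j*(-6 + j)) - 6) = √(-9 - j*(-6 + j)))
u(-2)*(-11808) = √(-9 - 1*(-2)*(-6 - 2))*(-11808) = √(-9 - 1*(-2)*(-8))*(-11808) = √(-9 - 16)*(-11808) = √(-25)*(-11808) = (5*I)*(-11808) = -59040*I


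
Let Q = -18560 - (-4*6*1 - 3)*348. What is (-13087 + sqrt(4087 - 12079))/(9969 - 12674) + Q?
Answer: -24775533/2705 - 6*I*sqrt(222)/2705 ≈ -9159.2 - 0.033049*I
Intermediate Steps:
Q = -9164 (Q = -18560 - (-24*1 - 3)*348 = -18560 - (-24 - 3)*348 = -18560 - (-27)*348 = -18560 - 1*(-9396) = -18560 + 9396 = -9164)
(-13087 + sqrt(4087 - 12079))/(9969 - 12674) + Q = (-13087 + sqrt(4087 - 12079))/(9969 - 12674) - 9164 = (-13087 + sqrt(-7992))/(-2705) - 9164 = (-13087 + 6*I*sqrt(222))*(-1/2705) - 9164 = (13087/2705 - 6*I*sqrt(222)/2705) - 9164 = -24775533/2705 - 6*I*sqrt(222)/2705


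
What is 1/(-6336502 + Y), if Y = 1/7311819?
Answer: -7311819/46331355717137 ≈ -1.5782e-7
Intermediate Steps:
Y = 1/7311819 ≈ 1.3676e-7
1/(-6336502 + Y) = 1/(-6336502 + 1/7311819) = 1/(-46331355717137/7311819) = -7311819/46331355717137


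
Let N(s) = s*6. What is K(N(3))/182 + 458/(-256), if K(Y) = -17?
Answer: -21927/11648 ≈ -1.8825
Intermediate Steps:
N(s) = 6*s
K(N(3))/182 + 458/(-256) = -17/182 + 458/(-256) = -17*1/182 + 458*(-1/256) = -17/182 - 229/128 = -21927/11648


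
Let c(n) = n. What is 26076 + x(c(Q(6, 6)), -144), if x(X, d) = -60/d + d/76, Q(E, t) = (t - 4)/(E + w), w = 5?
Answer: 5944991/228 ≈ 26075.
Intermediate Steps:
Q(E, t) = (-4 + t)/(5 + E) (Q(E, t) = (t - 4)/(E + 5) = (-4 + t)/(5 + E))
x(X, d) = -60/d + d/76 (x(X, d) = -60/d + d*(1/76) = -60/d + d/76)
26076 + x(c(Q(6, 6)), -144) = 26076 + (-60/(-144) + (1/76)*(-144)) = 26076 + (-60*(-1/144) - 36/19) = 26076 + (5/12 - 36/19) = 26076 - 337/228 = 5944991/228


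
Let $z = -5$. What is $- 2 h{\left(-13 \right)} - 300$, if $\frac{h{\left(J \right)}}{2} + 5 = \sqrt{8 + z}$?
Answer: $-280 - 4 \sqrt{3} \approx -286.93$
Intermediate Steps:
$h{\left(J \right)} = -10 + 2 \sqrt{3}$ ($h{\left(J \right)} = -10 + 2 \sqrt{8 - 5} = -10 + 2 \sqrt{3}$)
$- 2 h{\left(-13 \right)} - 300 = - 2 \left(-10 + 2 \sqrt{3}\right) - 300 = \left(20 - 4 \sqrt{3}\right) - 300 = -280 - 4 \sqrt{3}$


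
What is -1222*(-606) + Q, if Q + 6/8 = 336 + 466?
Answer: 2965333/4 ≈ 7.4133e+5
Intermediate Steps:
Q = 3205/4 (Q = -¾ + (336 + 466) = -¾ + 802 = 3205/4 ≈ 801.25)
-1222*(-606) + Q = -1222*(-606) + 3205/4 = 740532 + 3205/4 = 2965333/4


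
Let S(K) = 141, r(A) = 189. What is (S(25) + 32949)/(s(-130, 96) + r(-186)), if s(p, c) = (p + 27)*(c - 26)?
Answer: -33090/7021 ≈ -4.7130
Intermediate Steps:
s(p, c) = (-26 + c)*(27 + p) (s(p, c) = (27 + p)*(-26 + c) = (-26 + c)*(27 + p))
(S(25) + 32949)/(s(-130, 96) + r(-186)) = (141 + 32949)/((-702 - 26*(-130) + 27*96 + 96*(-130)) + 189) = 33090/((-702 + 3380 + 2592 - 12480) + 189) = 33090/(-7210 + 189) = 33090/(-7021) = 33090*(-1/7021) = -33090/7021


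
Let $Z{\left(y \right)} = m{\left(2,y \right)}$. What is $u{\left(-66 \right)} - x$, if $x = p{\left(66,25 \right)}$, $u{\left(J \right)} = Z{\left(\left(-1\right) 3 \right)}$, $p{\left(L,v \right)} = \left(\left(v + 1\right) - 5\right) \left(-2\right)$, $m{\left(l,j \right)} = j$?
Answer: $39$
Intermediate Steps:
$Z{\left(y \right)} = y$
$p{\left(L,v \right)} = 8 - 2 v$ ($p{\left(L,v \right)} = \left(\left(1 + v\right) - 5\right) \left(-2\right) = \left(-4 + v\right) \left(-2\right) = 8 - 2 v$)
$u{\left(J \right)} = -3$ ($u{\left(J \right)} = \left(-1\right) 3 = -3$)
$x = -42$ ($x = 8 - 50 = -42$)
$u{\left(-66 \right)} - x = -3 - -42 = -3 + 42 = 39$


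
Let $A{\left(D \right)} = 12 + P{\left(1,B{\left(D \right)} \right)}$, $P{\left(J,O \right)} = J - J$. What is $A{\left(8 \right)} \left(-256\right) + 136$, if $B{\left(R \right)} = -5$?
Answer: $-2936$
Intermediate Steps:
$P{\left(J,O \right)} = 0$
$A{\left(D \right)} = 12$ ($A{\left(D \right)} = 12 + 0 = 12$)
$A{\left(8 \right)} \left(-256\right) + 136 = 12 \left(-256\right) + 136 = -3072 + 136 = -2936$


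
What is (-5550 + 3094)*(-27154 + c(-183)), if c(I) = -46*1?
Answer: 66803200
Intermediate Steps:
c(I) = -46
(-5550 + 3094)*(-27154 + c(-183)) = (-5550 + 3094)*(-27154 - 46) = -2456*(-27200) = 66803200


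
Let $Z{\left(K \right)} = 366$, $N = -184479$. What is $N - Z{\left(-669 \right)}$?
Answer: $-184845$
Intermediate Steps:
$N - Z{\left(-669 \right)} = -184479 - 366 = -184845$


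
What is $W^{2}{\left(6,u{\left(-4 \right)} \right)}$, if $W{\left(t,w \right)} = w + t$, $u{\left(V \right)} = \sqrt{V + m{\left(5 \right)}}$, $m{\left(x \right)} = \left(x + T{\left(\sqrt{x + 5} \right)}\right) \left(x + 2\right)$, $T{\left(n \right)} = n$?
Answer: $\left(6 + \sqrt{31 + 7 \sqrt{10}}\right)^{2} \approx 176.61$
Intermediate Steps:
$m{\left(x \right)} = \left(2 + x\right) \left(x + \sqrt{5 + x}\right)$ ($m{\left(x \right)} = \left(x + \sqrt{x + 5}\right) \left(x + 2\right) = \left(x + \sqrt{5 + x}\right) \left(2 + x\right) = \left(2 + x\right) \left(x + \sqrt{5 + x}\right)$)
$u{\left(V \right)} = \sqrt{35 + V + 7 \sqrt{10}}$ ($u{\left(V \right)} = \sqrt{V + \left(5^{2} + 2 \cdot 5 + 2 \sqrt{5 + 5} + 5 \sqrt{5 + 5}\right)} = \sqrt{V + \left(25 + 10 + 2 \sqrt{10} + 5 \sqrt{10}\right)} = \sqrt{V + \left(35 + 7 \sqrt{10}\right)} = \sqrt{35 + V + 7 \sqrt{10}}$)
$W{\left(t,w \right)} = t + w$
$W^{2}{\left(6,u{\left(-4 \right)} \right)} = \left(6 + \sqrt{35 - 4 + 7 \sqrt{10}}\right)^{2} = \left(6 + \sqrt{31 + 7 \sqrt{10}}\right)^{2}$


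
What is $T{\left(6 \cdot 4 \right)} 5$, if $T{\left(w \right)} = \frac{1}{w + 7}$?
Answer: $\frac{5}{31} \approx 0.16129$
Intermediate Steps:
$T{\left(w \right)} = \frac{1}{7 + w}$
$T{\left(6 \cdot 4 \right)} 5 = \frac{1}{7 + 6 \cdot 4} \cdot 5 = \frac{1}{7 + 24} \cdot 5 = \frac{1}{31} \cdot 5 = \frac{5}{31}$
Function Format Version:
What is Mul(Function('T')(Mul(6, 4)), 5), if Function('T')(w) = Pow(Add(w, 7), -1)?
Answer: Rational(5, 31) ≈ 0.16129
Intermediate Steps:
Function('T')(w) = Pow(Add(7, w), -1)
Mul(Function('T')(Mul(6, 4)), 5) = Mul(Pow(Add(7, Mul(6, 4)), -1), 5) = Mul(Pow(Add(7, 24), -1), 5) = Mul(Pow(31, -1), 5) = Mul(Rational(1, 31), 5) = Rational(5, 31)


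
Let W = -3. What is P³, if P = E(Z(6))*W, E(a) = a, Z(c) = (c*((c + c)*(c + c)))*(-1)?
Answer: 17414258688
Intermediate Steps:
Z(c) = -4*c³ (Z(c) = (c*((2*c)*(2*c)))*(-1) = (c*(4*c²))*(-1) = (4*c³)*(-1) = -4*c³)
P = 2592 (P = -4*6³*(-3) = -4*216*(-3) = -864*(-3) = 2592)
P³ = 2592³ = 17414258688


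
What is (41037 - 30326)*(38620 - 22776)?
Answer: 169705084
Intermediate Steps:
(41037 - 30326)*(38620 - 22776) = 10711*15844 = 169705084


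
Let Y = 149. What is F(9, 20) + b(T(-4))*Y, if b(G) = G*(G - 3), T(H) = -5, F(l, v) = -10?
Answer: 5950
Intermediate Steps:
b(G) = G*(-3 + G)
F(9, 20) + b(T(-4))*Y = -10 - 5*(-3 - 5)*149 = -10 - 5*(-8)*149 = -10 + 40*149 = -10 + 5960 = 5950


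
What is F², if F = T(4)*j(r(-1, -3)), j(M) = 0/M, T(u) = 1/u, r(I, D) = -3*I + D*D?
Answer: 0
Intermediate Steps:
r(I, D) = D² - 3*I (r(I, D) = -3*I + D² = D² - 3*I)
j(M) = 0
F = 0 (F = 0/4 = (¼)*0 = 0)
F² = 0² = 0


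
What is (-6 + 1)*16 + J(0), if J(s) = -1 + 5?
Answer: -76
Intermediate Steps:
J(s) = 4
(-6 + 1)*16 + J(0) = (-6 + 1)*16 + 4 = -5*16 + 4 = -80 + 4 = -76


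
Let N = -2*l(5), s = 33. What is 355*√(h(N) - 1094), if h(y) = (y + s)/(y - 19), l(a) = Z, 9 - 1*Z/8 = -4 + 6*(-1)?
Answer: 355*I*√114048393/323 ≈ 11737.0*I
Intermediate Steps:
Z = 152 (Z = 72 - 8*(-4 + 6*(-1)) = 72 - 8*(-4 - 6) = 72 - 8*(-10) = 72 + 80 = 152)
l(a) = 152
N = -304 (N = -2*152 = -304)
h(y) = (33 + y)/(-19 + y) (h(y) = (y + 33)/(y - 19) = (33 + y)/(-19 + y))
355*√(h(N) - 1094) = 355*√((33 - 304)/(-19 - 304) - 1094) = 355*√(-271/(-323) - 1094) = 355*√(-1/323*(-271) - 1094) = 355*√(271/323 - 1094) = 355*√(-353091/323) = 355*(I*√114048393/323) = 355*I*√114048393/323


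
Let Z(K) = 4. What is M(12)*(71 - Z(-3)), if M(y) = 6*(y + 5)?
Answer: 6834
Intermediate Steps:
M(y) = 30 + 6*y (M(y) = 6*(5 + y) = 30 + 6*y)
M(12)*(71 - Z(-3)) = (30 + 6*12)*(71 - 1*4) = (30 + 72)*(71 - 4) = 102*67 = 6834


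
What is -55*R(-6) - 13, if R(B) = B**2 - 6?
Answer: -1663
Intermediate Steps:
R(B) = -6 + B**2
-55*R(-6) - 13 = -55*(-6 + (-6)**2) - 13 = -55*(-6 + 36) - 13 = -55*30 - 13 = -1650 - 13 = -1663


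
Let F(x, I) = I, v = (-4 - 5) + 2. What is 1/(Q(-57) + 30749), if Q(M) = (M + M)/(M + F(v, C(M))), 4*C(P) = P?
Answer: 5/153753 ≈ 3.2520e-5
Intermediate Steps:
C(P) = P/4
v = -7 (v = -9 + 2 = -7)
Q(M) = 8/5 (Q(M) = (M + M)/(M + M/4) = (2*M)/((5*M/4)) = (2*M)*(4/(5*M)) = 8/5)
1/(Q(-57) + 30749) = 1/(8/5 + 30749) = 1/(153753/5) = 5/153753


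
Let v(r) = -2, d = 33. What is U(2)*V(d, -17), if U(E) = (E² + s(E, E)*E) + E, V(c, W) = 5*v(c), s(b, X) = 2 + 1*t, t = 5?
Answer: -200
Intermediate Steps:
s(b, X) = 7 (s(b, X) = 2 + 1*5 = 2 + 5 = 7)
V(c, W) = -10 (V(c, W) = 5*(-2) = -10)
U(E) = E² + 8*E (U(E) = (E² + 7*E) + E = E² + 8*E)
U(2)*V(d, -17) = (2*(8 + 2))*(-10) = (2*10)*(-10) = 20*(-10) = -200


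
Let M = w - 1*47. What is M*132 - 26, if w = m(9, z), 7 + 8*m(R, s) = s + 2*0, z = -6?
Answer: -12889/2 ≈ -6444.5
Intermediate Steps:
m(R, s) = -7/8 + s/8 (m(R, s) = -7/8 + (s + 2*0)/8 = -7/8 + (s + 0)/8 = -7/8 + s/8)
w = -13/8 (w = -7/8 + (⅛)*(-6) = -7/8 - ¾ = -13/8 ≈ -1.6250)
M = -389/8 (M = -13/8 - 1*47 = -13/8 - 47 = -389/8 ≈ -48.625)
M*132 - 26 = -389/8*132 - 26 = -12837/2 - 26 = -12889/2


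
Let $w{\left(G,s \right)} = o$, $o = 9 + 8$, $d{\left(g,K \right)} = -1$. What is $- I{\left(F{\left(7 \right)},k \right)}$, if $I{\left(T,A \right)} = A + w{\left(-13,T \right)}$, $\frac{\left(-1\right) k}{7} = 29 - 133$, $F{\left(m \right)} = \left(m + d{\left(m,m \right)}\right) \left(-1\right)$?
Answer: $-745$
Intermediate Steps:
$F{\left(m \right)} = 1 - m$ ($F{\left(m \right)} = \left(m - 1\right) \left(-1\right) = \left(-1 + m\right) \left(-1\right) = 1 - m$)
$o = 17$
$w{\left(G,s \right)} = 17$
$k = 728$ ($k = - 7 \left(29 - 133\right) = \left(-7\right) \left(-104\right) = 728$)
$I{\left(T,A \right)} = 17 + A$ ($I{\left(T,A \right)} = A + 17 = 17 + A$)
$- I{\left(F{\left(7 \right)},k \right)} = - (17 + 728) = \left(-1\right) 745 = -745$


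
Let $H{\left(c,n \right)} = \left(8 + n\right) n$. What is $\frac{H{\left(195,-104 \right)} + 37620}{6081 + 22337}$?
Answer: $\frac{23802}{14209} \approx 1.6751$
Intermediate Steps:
$H{\left(c,n \right)} = n \left(8 + n\right)$
$\frac{H{\left(195,-104 \right)} + 37620}{6081 + 22337} = \frac{- 104 \left(8 - 104\right) + 37620}{6081 + 22337} = \frac{\left(-104\right) \left(-96\right) + 37620}{28418} = \left(9984 + 37620\right) \frac{1}{28418} = 47604 \cdot \frac{1}{28418} = \frac{23802}{14209}$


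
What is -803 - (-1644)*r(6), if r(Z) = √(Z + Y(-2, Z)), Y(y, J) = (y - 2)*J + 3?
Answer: -803 + 1644*I*√15 ≈ -803.0 + 6367.2*I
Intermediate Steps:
Y(y, J) = 3 + J*(-2 + y) (Y(y, J) = (-2 + y)*J + 3 = J*(-2 + y) + 3 = 3 + J*(-2 + y))
r(Z) = √(3 - 3*Z) (r(Z) = √(Z + (3 - 2*Z + Z*(-2))) = √(Z + (3 - 2*Z - 2*Z)) = √(Z + (3 - 4*Z)) = √(3 - 3*Z))
-803 - (-1644)*r(6) = -803 - (-1644)*√(3 - 3*6) = -803 - (-1644)*√(3 - 18) = -803 - (-1644)*√(-15) = -803 - (-1644)*I*√15 = -803 + 1644*I*√15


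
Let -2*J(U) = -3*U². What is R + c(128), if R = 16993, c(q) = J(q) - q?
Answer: 41441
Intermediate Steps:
J(U) = 3*U²/2 (J(U) = -(-3)*U²/2 = 3*U²/2)
c(q) = -q + 3*q²/2 (c(q) = 3*q²/2 - q = -q + 3*q²/2)
R + c(128) = 16993 + (½)*128*(-2 + 3*128) = 16993 + (½)*128*(-2 + 384) = 16993 + (½)*128*382 = 16993 + 24448 = 41441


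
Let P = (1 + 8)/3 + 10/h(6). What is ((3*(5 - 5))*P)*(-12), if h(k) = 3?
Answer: 0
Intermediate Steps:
P = 19/3 (P = (1 + 8)/3 + 10/3 = 9*(⅓) + 10*(⅓) = 3 + 10/3 = 19/3 ≈ 6.3333)
((3*(5 - 5))*P)*(-12) = ((3*(5 - 5))*(19/3))*(-12) = ((3*0)*(19/3))*(-12) = (0*(19/3))*(-12) = 0*(-12) = 0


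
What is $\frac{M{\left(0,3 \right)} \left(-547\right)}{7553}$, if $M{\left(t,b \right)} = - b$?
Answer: $\frac{1641}{7553} \approx 0.21726$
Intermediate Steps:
$\frac{M{\left(0,3 \right)} \left(-547\right)}{7553} = \frac{\left(-1\right) 3 \left(-547\right)}{7553} = \left(-3\right) \left(-547\right) \frac{1}{7553} = 1641 \cdot \frac{1}{7553} = \frac{1641}{7553}$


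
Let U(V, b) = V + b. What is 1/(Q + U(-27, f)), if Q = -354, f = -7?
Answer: -1/388 ≈ -0.0025773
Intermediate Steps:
1/(Q + U(-27, f)) = 1/(-354 + (-27 - 7)) = 1/(-354 - 34) = 1/(-388) = -1/388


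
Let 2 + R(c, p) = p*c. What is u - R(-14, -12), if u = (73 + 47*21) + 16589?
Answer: 17483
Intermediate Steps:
R(c, p) = -2 + c*p (R(c, p) = -2 + p*c = -2 + c*p)
u = 17649 (u = (73 + 987) + 16589 = 1060 + 16589 = 17649)
u - R(-14, -12) = 17649 - (-2 - 14*(-12)) = 17649 - (-2 + 168) = 17649 - 1*166 = 17649 - 166 = 17483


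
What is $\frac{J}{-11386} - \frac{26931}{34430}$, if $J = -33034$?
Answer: $\frac{415362127}{196009990} \approx 2.1191$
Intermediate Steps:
$\frac{J}{-11386} - \frac{26931}{34430} = - \frac{33034}{-11386} - \frac{26931}{34430} = \left(-33034\right) \left(- \frac{1}{11386}\right) - \frac{26931}{34430} = \frac{16517}{5693} - \frac{26931}{34430} = \frac{415362127}{196009990}$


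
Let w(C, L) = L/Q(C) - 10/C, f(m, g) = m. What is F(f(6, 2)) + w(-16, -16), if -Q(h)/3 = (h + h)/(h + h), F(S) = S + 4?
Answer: 383/24 ≈ 15.958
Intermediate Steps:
F(S) = 4 + S
Q(h) = -3 (Q(h) = -3*(h + h)/(h + h) = -3*2*h/(2*h) = -3*2*h*1/(2*h) = -3*1 = -3)
w(C, L) = -10/C - L/3 (w(C, L) = L/(-3) - 10/C = L*(-1/3) - 10/C = -L/3 - 10/C = -10/C - L/3)
F(f(6, 2)) + w(-16, -16) = (4 + 6) + (-10/(-16) - 1/3*(-16)) = 10 + (-10*(-1/16) + 16/3) = 10 + (5/8 + 16/3) = 10 + 143/24 = 383/24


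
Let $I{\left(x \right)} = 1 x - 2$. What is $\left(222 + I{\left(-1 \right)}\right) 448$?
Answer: $98112$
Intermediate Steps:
$I{\left(x \right)} = -2 + x$ ($I{\left(x \right)} = x - 2 = -2 + x$)
$\left(222 + I{\left(-1 \right)}\right) 448 = \left(222 - 3\right) 448 = 219 \cdot 448 = 98112$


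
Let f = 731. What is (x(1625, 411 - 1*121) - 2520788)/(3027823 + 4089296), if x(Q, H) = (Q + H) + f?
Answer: -2518142/7117119 ≈ -0.35381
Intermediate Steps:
x(Q, H) = 731 + H + Q (x(Q, H) = (Q + H) + 731 = (H + Q) + 731 = 731 + H + Q)
(x(1625, 411 - 1*121) - 2520788)/(3027823 + 4089296) = ((731 + (411 - 1*121) + 1625) - 2520788)/(3027823 + 4089296) = ((731 + (411 - 121) + 1625) - 2520788)/7117119 = ((731 + 290 + 1625) - 2520788)*(1/7117119) = (2646 - 2520788)*(1/7117119) = -2518142*1/7117119 = -2518142/7117119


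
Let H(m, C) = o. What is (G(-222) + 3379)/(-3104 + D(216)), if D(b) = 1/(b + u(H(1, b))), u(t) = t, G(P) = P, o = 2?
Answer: -688226/676671 ≈ -1.0171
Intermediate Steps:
H(m, C) = 2
D(b) = 1/(2 + b) (D(b) = 1/(b + 2) = 1/(2 + b))
(G(-222) + 3379)/(-3104 + D(216)) = (-222 + 3379)/(-3104 + 1/(2 + 216)) = 3157/(-3104 + 1/218) = 3157/(-676671/218) = 3157*(-218/676671) = -688226/676671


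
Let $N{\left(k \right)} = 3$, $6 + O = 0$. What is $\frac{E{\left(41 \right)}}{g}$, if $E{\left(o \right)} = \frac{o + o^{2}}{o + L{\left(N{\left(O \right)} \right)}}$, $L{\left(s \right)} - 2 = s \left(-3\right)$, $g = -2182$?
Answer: $- \frac{861}{37094} \approx -0.023211$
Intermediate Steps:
$O = -6$ ($O = -6 + 0 = -6$)
$L{\left(s \right)} = 2 - 3 s$ ($L{\left(s \right)} = 2 + s \left(-3\right) = 2 - 3 s$)
$E{\left(o \right)} = \frac{o + o^{2}}{-7 + o}$ ($E{\left(o \right)} = \frac{o + o^{2}}{o + \left(2 - 9\right)} = \frac{o + o^{2}}{o - 7} = \frac{o + o^{2}}{-7 + o}$)
$\frac{E{\left(41 \right)}}{g} = \frac{41 \frac{1}{-7 + 41} \left(1 + 41\right)}{-2182} = 41 \cdot \frac{1}{34} \cdot 42 \left(- \frac{1}{2182}\right) = \frac{861}{17} \left(- \frac{1}{2182}\right) = - \frac{861}{37094}$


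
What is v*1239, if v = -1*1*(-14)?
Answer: 17346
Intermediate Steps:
v = 14 (v = -1*(-14) = 14)
v*1239 = 14*1239 = 17346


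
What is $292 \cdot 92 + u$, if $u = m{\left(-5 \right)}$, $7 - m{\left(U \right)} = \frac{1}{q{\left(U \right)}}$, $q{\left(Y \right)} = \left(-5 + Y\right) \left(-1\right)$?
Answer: $\frac{268709}{10} \approx 26871.0$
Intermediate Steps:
$q{\left(Y \right)} = 5 - Y$
$m{\left(U \right)} = 7 - \frac{1}{5 - U}$
$u = \frac{69}{10}$ ($u = \frac{-34 + 7 \left(-5\right)}{-5 - 5} = \frac{-34 - 35}{-10} = \left(- \frac{1}{10}\right) \left(-69\right) = \frac{69}{10} \approx 6.9$)
$292 \cdot 92 + u = 292 \cdot 92 + \frac{69}{10} = 26864 + \frac{69}{10} = \frac{268709}{10}$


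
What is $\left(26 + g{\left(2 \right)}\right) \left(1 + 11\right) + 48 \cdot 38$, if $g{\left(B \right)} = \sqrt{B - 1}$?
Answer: $2148$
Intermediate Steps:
$g{\left(B \right)} = \sqrt{-1 + B}$
$\left(26 + g{\left(2 \right)}\right) \left(1 + 11\right) + 48 \cdot 38 = \left(26 + \sqrt{-1 + 2}\right) \left(1 + 11\right) + 48 \cdot 38 = \left(26 + \sqrt{1}\right) 12 + 1824 = \left(26 + 1\right) 12 + 1824 = 27 \cdot 12 + 1824 = 324 + 1824 = 2148$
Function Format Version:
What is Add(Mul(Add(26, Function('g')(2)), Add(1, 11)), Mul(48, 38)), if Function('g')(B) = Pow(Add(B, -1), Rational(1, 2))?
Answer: 2148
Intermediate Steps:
Function('g')(B) = Pow(Add(-1, B), Rational(1, 2))
Add(Mul(Add(26, Function('g')(2)), Add(1, 11)), Mul(48, 38)) = Add(Mul(Add(26, Pow(Add(-1, 2), Rational(1, 2))), Add(1, 11)), Mul(48, 38)) = Add(Mul(Add(26, Pow(1, Rational(1, 2))), 12), 1824) = Add(Mul(Add(26, 1), 12), 1824) = Add(Mul(27, 12), 1824) = Add(324, 1824) = 2148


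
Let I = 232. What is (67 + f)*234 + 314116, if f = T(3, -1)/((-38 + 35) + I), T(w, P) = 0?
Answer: 329794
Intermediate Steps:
f = 0 (f = 0/((-38 + 35) + 232) = 0/(-3 + 232) = 0/229 = 0*(1/229) = 0)
(67 + f)*234 + 314116 = (67 + 0)*234 + 314116 = 67*234 + 314116 = 15678 + 314116 = 329794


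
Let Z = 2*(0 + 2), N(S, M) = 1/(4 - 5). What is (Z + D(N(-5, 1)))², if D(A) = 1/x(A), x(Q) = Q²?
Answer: 25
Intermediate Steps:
N(S, M) = -1 (N(S, M) = 1/(-1) = -1)
D(A) = A⁻² (D(A) = 1/(A²) = A⁻²)
Z = 4 (Z = 2*2 = 4)
(Z + D(N(-5, 1)))² = (4 + (-1)⁻²)² = (4 + 1)² = 5² = 25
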